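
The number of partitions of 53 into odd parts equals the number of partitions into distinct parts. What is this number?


Computing partitions of 53 into odd parts (1, 3, 5, ...):
Using the generating function prod_{k>=0} 1/(1-x^(2k+1)),
the count is 5120

5120


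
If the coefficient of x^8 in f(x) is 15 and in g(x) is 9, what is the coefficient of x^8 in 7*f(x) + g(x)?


Scalar multiplication scales coefficients: 7 * 15 = 105.
Then add the g coefficient: 105 + 9
= 114

114


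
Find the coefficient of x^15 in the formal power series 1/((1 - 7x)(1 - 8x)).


By partial fractions or Cauchy convolution:
The coefficient equals sum_{k=0}^{15} 7^k * 8^(15-k).
= 248242046141055

248242046141055


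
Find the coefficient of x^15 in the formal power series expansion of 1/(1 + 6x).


Write 1/(1 + c x) = 1/(1 - (-c) x) and apply the geometric-series identity
1/(1 - y) = sum_{k>=0} y^k to get 1/(1 + c x) = sum_{k>=0} (-c)^k x^k.
So the coefficient of x^k is (-c)^k = (-1)^k * c^k.
Here c = 6 and k = 15:
(-6)^15 = -1 * 470184984576 = -470184984576

-470184984576


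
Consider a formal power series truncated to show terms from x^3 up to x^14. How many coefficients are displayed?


From x^3 to x^14 inclusive, the count is 14 - 3 + 1 = 12.

12


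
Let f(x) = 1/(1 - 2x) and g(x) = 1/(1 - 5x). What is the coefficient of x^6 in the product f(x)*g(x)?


The coefficient of x^n in f*g is the Cauchy product: sum_{k=0}^{n} a^k * b^(n-k).
With a=2, b=5, n=6:
sum_{k=0}^{6} 2^k * 5^(6-k)
= 25999

25999


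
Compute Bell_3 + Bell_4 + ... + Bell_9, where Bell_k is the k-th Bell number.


Recall Bell_k counts set partitions of a k-set (with Bell_0 = 1 by convention).
Bell_3 through Bell_9: 5, 15, 52, 203, 877, 4140, 21147
Sum = 5 + 15 + 52 + 203 + 877 + 4140 + 21147 = 26439.

26439


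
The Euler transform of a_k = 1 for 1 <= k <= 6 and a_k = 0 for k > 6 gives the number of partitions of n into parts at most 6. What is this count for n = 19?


Partitions of 19 into parts at most 6:
Using generating function (1-x)^(-1)(1-x^2)^(-1)...(1-x^6)^(-1),
the coefficient of x^19 = 235

235


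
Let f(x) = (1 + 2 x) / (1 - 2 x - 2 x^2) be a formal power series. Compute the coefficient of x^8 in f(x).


Write f(x) = sum_{k>=0} a_k x^k. Multiplying both sides by 1 - 2 x - 2 x^2 gives
(1 - 2 x - 2 x^2) sum_{k>=0} a_k x^k = 1 + 2 x.
Matching coefficients:
 x^0: a_0 = 1
 x^1: a_1 - 2 a_0 = 2  =>  a_1 = 2*1 + 2 = 4
 x^k (k >= 2): a_k = 2 a_{k-1} + 2 a_{k-2}.
Iterating: a_2 = 10, a_3 = 28, a_4 = 76, a_5 = 208, a_6 = 568, a_7 = 1552, a_8 = 4240.
So the coefficient of x^8 is 4240.

4240


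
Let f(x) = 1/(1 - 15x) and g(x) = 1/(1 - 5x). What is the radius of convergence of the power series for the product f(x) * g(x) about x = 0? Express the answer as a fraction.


The radius of 1/(1 - 15x) is 1/15 (nearest singularity at x = 1/15), and the radius of 1/(1 - 5x) is 1/5.
The product f(x)*g(x) = 1/((1 - 15x)(1 - 5x)) has singularities at both 1/15 and 1/5, so its radius of convergence is the distance to the nearest one:
min(1/15, 1/5) = 1/15.

1/15


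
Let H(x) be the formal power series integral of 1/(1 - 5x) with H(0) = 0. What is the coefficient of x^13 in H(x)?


1/(1 - 5x) = sum_{k>=0} 5^k x^k. Integrating termwise with H(0) = 0:
H(x) = sum_{k>=0} 5^k x^(k+1) / (k+1) = sum_{m>=1} 5^(m-1) x^m / m.
For m = 13: 5^12/13 = 244140625/13 = 244140625/13.

244140625/13


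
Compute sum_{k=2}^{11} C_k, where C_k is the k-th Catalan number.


C_2 through C_11: 2, 5, 14, 42, 132, 429, 1430, 4862, 16796, 58786
Sum = 2 + 5 + 14 + 42 + 132 + 429 + 1430 + 4862 + 16796 + 58786
= 82498

82498


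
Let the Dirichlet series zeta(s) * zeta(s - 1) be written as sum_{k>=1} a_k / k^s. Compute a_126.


Convolution gives a_k = sum_{d | k} d * 1 = sum_{d | k} d = sigma(k), the sum of positive divisors of k.
For k = 126, the divisors are 1, 2, 3, 6, 7, 9, 14, 18, 21, 42, 63, 126, so
sigma(126) = 1 + 2 + 3 + 6 + 7 + 9 + 14 + 18 + 21 + 42 + 63 + 126 = 312.

312


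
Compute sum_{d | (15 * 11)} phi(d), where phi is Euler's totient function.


First, 15 * 11 = 165. One classical identity is sum_{d | n} phi(d) = n (each k in [1, n] has a unique gcd with n, and among the k's with gcd(k, n) = n/d there are phi(d) of them). So the sum equals 165. We also verify directly:
Divisors of 165: 1, 3, 5, 11, 15, 33, 55, 165.
phi values: 1, 2, 4, 10, 8, 20, 40, 80.
Sum = 165.

165


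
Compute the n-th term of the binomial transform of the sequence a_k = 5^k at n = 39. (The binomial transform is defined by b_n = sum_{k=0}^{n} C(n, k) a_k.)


With a_k = 5^k, b_n = sum_{k=0}^{n} C(n, k) 5^k = (1 + 5)^n by the binomial theorem.
For n = 39: (1 + 5)^39 = 6^39 = 2227915756473955677973140996096.

2227915756473955677973140996096


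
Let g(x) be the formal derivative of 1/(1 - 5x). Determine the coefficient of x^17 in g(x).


Differentiate termwise: d/dx sum_{k>=0} 5^k x^k = sum_{k>=1} k 5^k x^(k-1) = sum_{j>=0} (j+1) 5^(j+1) x^j.
Equivalently, d/dx [1/(1 - 5x)] = 5/(1 - 5x)^2.
For j = 17: 18 * 5^18 = 18 * 3814697265625 = 68664550781250.

68664550781250


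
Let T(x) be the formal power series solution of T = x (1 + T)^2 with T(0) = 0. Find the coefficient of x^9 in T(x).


Apply the Lagrange inversion formula: if T = x * phi(T) with phi(t) = (1 + t)^2, then [x^n] T = (1/n) [t^(n-1)] phi(t)^n = (1/n) [t^(n-1)] (1 + t)^(2n) = (1/n) C(2n, n-1).
Using the identity C(2n, n-1) = C(2n, n) * n / (n+1), the unscaled factor equals C(2n, n) / (n+1) = C_n, the n-th Catalan number.
For n = 9: C_9 = C(18, 9) / 10 = 48620/10 = 4862 = 4862.

4862


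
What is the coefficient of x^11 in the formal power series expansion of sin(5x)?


The Maclaurin series is sin(t) = sum_{k>=0} (-1)^k t^(2k+1) / (2k+1)!, so substituting t = 5x, only odd powers of x are nonzero, with coefficient of x^(2k+1) equal to (-1)^k 5^(2k+1) / (2k+1)!.
Write 11 = 2*5 + 1, giving the coefficient (-1)^5 * 5^11 / 11! = -48828125/39916800 = -1953125/1596672.

-1953125/1596672


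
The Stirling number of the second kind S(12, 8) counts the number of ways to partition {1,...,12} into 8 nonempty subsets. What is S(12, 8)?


Using the explicit formula S(n,k) = (1/k!) sum_{j=0}^{k} (-1)^(k-j) C(k,j) j^n:
S(12, 8) = 159027
Equivalently, S(n,k) is n! times the coefficient of x^n in the EGF (e^x - 1)^k / k!.

159027


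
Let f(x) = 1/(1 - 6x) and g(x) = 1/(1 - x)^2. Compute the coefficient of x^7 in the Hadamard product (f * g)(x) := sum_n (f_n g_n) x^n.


f has coefficients f_k = 6^k. For g = 1/(1 - x)^2 the coefficient is g_k = C(k + 1, 1) = k + 1. The Hadamard coefficient is (f * g)_k = 6^k * (k + 1).
For k = 7: 6^7 * 8 = 279936 * 8 = 2239488.

2239488


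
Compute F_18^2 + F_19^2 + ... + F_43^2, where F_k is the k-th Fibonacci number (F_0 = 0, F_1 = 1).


There is a standard identity sum_{k=0}^{N} F_k^2 = F_N * F_{N+1} (proved inductively from the telescoping relation F_k^2 = F_k F_{k+1} - F_{k-1} F_k). Then
sum_{k=18}^{43} F_k^2 = F_43 F_44 - F_17 F_18.
Computing: F_43 = 433494437, F_44 = 701408733, F_17 = 1597, F_18 = 2584.
Sum = 433494437 * 701408733 - 1597 * 2584 = 304056783814591673.

304056783814591673


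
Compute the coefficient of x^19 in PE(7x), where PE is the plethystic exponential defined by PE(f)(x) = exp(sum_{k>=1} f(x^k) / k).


With f(x) = 7x, the exponent is sum_{k>=1} 7 x^k / k = 7 * (-ln(1 - x)). Exponentiating:
PE(7x) = exp(-7 ln(1 - x)) = 1/(1 - x)^7.
By the negative binomial expansion, [x^n] 1/(1 - x)^7 = C(n + 6, 6).
For n = 19: C(25, 6) = 177100.

177100


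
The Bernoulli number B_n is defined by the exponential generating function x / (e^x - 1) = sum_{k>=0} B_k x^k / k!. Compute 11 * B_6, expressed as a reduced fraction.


Bernoulli numbers can also be computed recursively via B_0 = 1 and sum_{j=0}^{m} C(m+1, j) B_j = 0 for m >= 1. Odd-index Bernoulli numbers vanish for k >= 3.
Computing B_6 = 1/42, so 11 * B_6 = 11 * 1/42 = 11/42.

11/42


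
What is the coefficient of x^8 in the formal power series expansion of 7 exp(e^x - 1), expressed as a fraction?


exp(e^x - 1) is the exponential generating function for the Bell numbers Bell_k: exp(e^x - 1) = sum_{k>=0} Bell_k x^k / k!.
So the coefficient of x^8 in 7 exp(e^x - 1) is 7 Bell_8 / 8!.
Computing: Bell_8 = 4140 and 8! = 40320, giving
7 * 4140/40320 = 23/32.

23/32


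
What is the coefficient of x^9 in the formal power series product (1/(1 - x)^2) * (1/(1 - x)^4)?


Combine the factors: (1/(1 - x)^2) * (1/(1 - x)^4) = 1/(1 - x)^6.
Then use 1/(1 - x)^r = sum_{k>=0} C(k + r - 1, r - 1) x^k with r = 6 and k = 9:
C(14, 5) = 2002.

2002


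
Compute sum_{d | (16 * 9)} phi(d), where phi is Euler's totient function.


First, 16 * 9 = 144. One classical identity is sum_{d | n} phi(d) = n (each k in [1, n] has a unique gcd with n, and among the k's with gcd(k, n) = n/d there are phi(d) of them). So the sum equals 144. We also verify directly:
Divisors of 144: 1, 2, 3, 4, 6, 8, 9, 12, 16, 18, 24, 36, 48, 72, 144.
phi values: 1, 1, 2, 2, 2, 4, 6, 4, 8, 6, 8, 12, 16, 24, 48.
Sum = 144.

144


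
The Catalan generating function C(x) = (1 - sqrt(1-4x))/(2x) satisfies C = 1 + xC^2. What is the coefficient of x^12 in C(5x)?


Substituting x -> 5x scales the n-th coefficient by 5^n, so [x^12] C(5x) = 5^12 * C_12.
C_12 = C(2*12, 12)/(13) = 2704156/13 = 208012.
So 5^12 * 208012 = 244140625 * 208012 = 50784179687500.

50784179687500


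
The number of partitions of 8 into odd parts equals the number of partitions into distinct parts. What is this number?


Computing partitions of 8 into odd parts (1, 3, 5, ...):
Using the generating function prod_{k>=0} 1/(1-x^(2k+1)),
the count is 6

6


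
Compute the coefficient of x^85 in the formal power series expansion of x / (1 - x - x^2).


Let f(x) = sum_{k>=0} a_k x^k. Multiplying f(x) * (1 - x - x^2) = x and matching coefficients gives a_0 = 0, a_1 = 1, and a_k = a_{k-1} + a_{k-2} for k >= 2. These are the Fibonacci numbers F_k.
Iterating from F_0 = 0, F_1 = 1:
F_0=0, F_1=1, F_2=1, F_3=2, F_4=3, F_5=5, F_6=8, F_7=13, F_8=21, F_9=34, ...
F_85 = 259695496911122585.

259695496911122585


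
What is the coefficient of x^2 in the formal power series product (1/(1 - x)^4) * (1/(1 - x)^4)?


Combine the factors: (1/(1 - x)^4) * (1/(1 - x)^4) = 1/(1 - x)^8.
Then use 1/(1 - x)^r = sum_{k>=0} C(k + r - 1, r - 1) x^k with r = 8 and k = 2:
C(9, 7) = 36.

36


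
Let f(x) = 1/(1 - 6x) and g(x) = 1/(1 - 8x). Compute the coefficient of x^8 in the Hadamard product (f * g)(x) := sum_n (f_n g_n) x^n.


f has coefficients f_k = 6^k and g has coefficients g_k = 8^k, so the Hadamard product has coefficient (f*g)_k = 6^k * 8^k = 48^k.
For k = 8: 48^8 = 28179280429056.

28179280429056


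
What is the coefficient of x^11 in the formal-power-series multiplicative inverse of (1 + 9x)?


The inverse is 1/(1 + 9x). Apply the geometric identity 1/(1 - y) = sum_{k>=0} y^k with y = -9x:
1/(1 + 9x) = sum_{k>=0} (-9)^k x^k.
So the coefficient of x^11 is (-9)^11 = -31381059609.

-31381059609


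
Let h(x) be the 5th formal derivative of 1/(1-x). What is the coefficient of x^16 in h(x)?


Differentiating 5 times: d^5/dx^5 [1/(1-x)] = 5!/(1-x)^6.
The expansion 1/(1-x)^6 = sum_{k>=0} C(k+5, 5) x^k, so the coefficient of x^n in 5!/(1-x)^6 is 5! * C(n+5, 5).
For n = 16: 120 * C(21, 5) = 120 * 20349 = 2441880

2441880


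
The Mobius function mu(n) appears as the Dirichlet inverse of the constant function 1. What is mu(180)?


180 has a squared prime factor, so mu(180) = 0.
Factorization reveals a repeated prime.

0


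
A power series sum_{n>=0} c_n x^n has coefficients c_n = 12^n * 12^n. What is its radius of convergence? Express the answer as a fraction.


By the root test (Cauchy-Hadamard), the radius is R = 1 / limsup_n |c_n|^(1/n).
Here |c_n|^(1/n) = (12^n * 12^n)^(1/n) = 12 * 12 = 144 for all n.
So R = 1/144 = 1/144.

1/144


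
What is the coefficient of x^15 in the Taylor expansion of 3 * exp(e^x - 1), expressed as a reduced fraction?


exp(e^x - 1) = sum_{k>=0} Bell_k x^k / k!, where Bell_k is the k-th Bell number.
So the coefficient of x^15 is 3 * Bell_15 / 15!.
Computing: Bell_15 = 1382958545 and 15! = 1307674368000, giving
3 * 1382958545/1307674368000 = 276591709/87178291200.

276591709/87178291200


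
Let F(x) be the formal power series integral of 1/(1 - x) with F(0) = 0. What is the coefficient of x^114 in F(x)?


1/(1 - x) = sum_{k>=0} x^k. Integrating termwise and using F(0) = 0 gives
F(x) = sum_{k>=0} x^(k+1) / (k+1) = sum_{m>=1} x^m / m = -ln(1 - x).
So the coefficient of x^114 is 1/114 = 1/114.

1/114


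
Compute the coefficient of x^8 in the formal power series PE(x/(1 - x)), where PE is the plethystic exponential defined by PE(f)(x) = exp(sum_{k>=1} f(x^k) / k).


For f(x) = x/(1 - x) we have
sum_{k>=1} f(x^k) / k = sum_{k>=1} (1/k) * x^k / (1 - x^k) = sum_{k, m >= 1} x^(k m) / k,
which after exponentiating simplifies to
PE(x/(1 - x)) = prod_{k>=1} 1 / (1 - x^k).
This is the generating function for the partition function p(n), so the coefficient of x^8 is p(8).
Computing p(8) by dynamic programming over parts 1, 2, ..., 8: p(8) = 22.

22


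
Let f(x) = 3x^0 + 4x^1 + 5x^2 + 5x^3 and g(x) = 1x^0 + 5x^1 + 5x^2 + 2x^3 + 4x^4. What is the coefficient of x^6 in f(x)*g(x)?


Cauchy product at x^6:
5*4 + 5*2
= 30

30


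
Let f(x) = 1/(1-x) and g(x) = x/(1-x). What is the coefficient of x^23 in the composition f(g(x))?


First simplify the composition: f(g(x)) = 1/(1 - x/(1-x)) = (1-x)/((1-x) - x) = (1-x)/(1-2x).
Now extract the coefficient. Write (1-x)/(1-2x) = 1/(1-2x) - x/(1-2x).
The coefficient of x^n in 1/(1-2x) is 2^n, and in x/(1-2x) is 2^(n-1) (for n >= 1).
So the coefficient of x^23 is 2^23 - 2^22 = 8388608 - 4194304 = 4194304.

4194304


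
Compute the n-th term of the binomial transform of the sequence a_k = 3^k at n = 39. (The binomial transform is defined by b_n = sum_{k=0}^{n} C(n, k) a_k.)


With a_k = 3^k, b_n = sum_{k=0}^{n} C(n, k) 3^k = (1 + 3)^n by the binomial theorem.
For n = 39: (1 + 3)^39 = 4^39 = 302231454903657293676544.

302231454903657293676544


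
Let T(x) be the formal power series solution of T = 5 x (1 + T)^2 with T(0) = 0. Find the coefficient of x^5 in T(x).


Apply the Lagrange inversion formula: if T = 5 x * phi(T) with phi(t) = (1 + t)^2, then [x^n] T = 5^n * (1/n) [t^(n-1)] phi(t)^n = 5^n * (1/n) [t^(n-1)] (1 + t)^(2n) = 5^n * (1/n) C(2n, n-1).
Using the identity C(2n, n-1) = C(2n, n) * n / (n+1), the unscaled factor equals C(2n, n) / (n+1) = C_n, the n-th Catalan number.
For n = 5: C_5 = C(10, 5) / 6 = 252/6 = 42.
With the 5^5 = 3125 factor, the coefficient is 3125 * 42 = 131250.

131250


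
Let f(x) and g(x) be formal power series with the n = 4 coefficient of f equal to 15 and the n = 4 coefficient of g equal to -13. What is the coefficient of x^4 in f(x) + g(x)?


Addition of formal power series is termwise.
The coefficient of x^4 in f + g = 15 + -13
= 2

2


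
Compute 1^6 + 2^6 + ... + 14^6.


This power sum has a closed form given by Faulhaber's formula
sum_{k=1}^{m} k^p = (1 / (p + 1)) * sum_{j=0}^{p} C(p + 1, j) B_j m^(p + 1 - j),
but for small m direct computation is fastest:
1 + 64 + 729 + 4096 + 15625 + 46656 + 117649 + 262144 + 531441 + 1000000 + 1771561 + 2985984 + 4826809 + 7529536 = 19092295.

19092295


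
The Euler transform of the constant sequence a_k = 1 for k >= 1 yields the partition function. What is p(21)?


The Euler transform converts the sequence a_k = 1 into the number of integer partitions.
Using the recurrence or dynamic programming:
p(21) = 792

792


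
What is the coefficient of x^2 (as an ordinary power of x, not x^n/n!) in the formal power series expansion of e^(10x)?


The exponential series is e^y = sum_{k>=0} y^k / k!. Substituting y = 10x gives
e^(10x) = sum_{k>=0} 10^k x^k / k!.
So the coefficient of x^n is a^n/n! with a = 10, n = 2:
10^2 / 2! = 100/2 = 50

50


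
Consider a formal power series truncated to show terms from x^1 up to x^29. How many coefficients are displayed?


From x^1 to x^29 inclusive, the count is 29 - 1 + 1 = 29.

29


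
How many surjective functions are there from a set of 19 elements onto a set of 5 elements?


By inclusion-exclusion on which target elements are missed, the number of surjections from an n-set onto a k-set is
surj(n, k) = sum_{j=0}^{k} (-1)^j C(k, j) (k - j)^n.
Equivalently surj(n, k) = k! * S(n, k), where S(n, k) is the Stirling number of the second kind.
For n = 19, k = 5:
S(19, 5) = 147589284710, so
surj = 5! * 147589284710 = 120 * 147589284710 = 17710714165200.

17710714165200


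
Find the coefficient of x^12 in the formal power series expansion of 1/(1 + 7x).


Write 1/(1 + c x) = 1/(1 - (-c) x) and apply the geometric-series identity
1/(1 - y) = sum_{k>=0} y^k to get 1/(1 + c x) = sum_{k>=0} (-c)^k x^k.
So the coefficient of x^k is (-c)^k = (-1)^k * c^k.
Here c = 7 and k = 12:
(-7)^12 = 1 * 13841287201 = 13841287201

13841287201


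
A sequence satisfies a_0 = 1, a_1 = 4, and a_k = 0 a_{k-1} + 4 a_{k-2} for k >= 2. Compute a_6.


The characteristic equation is t^2 - 0 t - 4 = 0, with roots r_1 = 2 and r_2 = -2 (so c_1 = r_1 + r_2, c_2 = -r_1 r_2 as required).
One can use the closed form a_n = A r_1^n + B r_2^n, but direct iteration is more reliable:
a_0 = 1, a_1 = 4, a_2 = 4, a_3 = 16, a_4 = 16, a_5 = 64, a_6 = 64.
So a_6 = 64.

64


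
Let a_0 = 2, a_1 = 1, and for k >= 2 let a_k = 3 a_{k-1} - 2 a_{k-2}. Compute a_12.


Iterating the recurrence forward:
a_0 = 2
a_1 = 1
a_2 = 3*1 - 2*2 = -1
a_3 = 3*-1 - 2*1 = -5
a_4 = 3*-5 - 2*-1 = -13
a_5 = 3*-13 - 2*-5 = -29
a_6 = 3*-29 - 2*-13 = -61
a_7 = 3*-61 - 2*-29 = -125
a_8 = 3*-125 - 2*-61 = -253
a_9 = 3*-253 - 2*-125 = -509
a_10 = 3*-509 - 2*-253 = -1021
a_11 = 3*-1021 - 2*-509 = -2045
a_12 = 3*-2045 - 2*-1021 = -4093
So a_12 = -4093.

-4093


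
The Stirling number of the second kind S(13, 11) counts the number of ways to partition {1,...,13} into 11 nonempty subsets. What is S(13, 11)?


Using the explicit formula S(n,k) = (1/k!) sum_{j=0}^{k} (-1)^(k-j) C(k,j) j^n:
S(13, 11) = 2431
Equivalently, S(n,k) is n! times the coefficient of x^n in the EGF (e^x - 1)^k / k!.

2431


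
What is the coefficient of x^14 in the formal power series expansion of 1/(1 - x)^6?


The expansion 1/(1 - x)^r = sum_{k>=0} C(k + r - 1, r - 1) x^k follows from the multiset / negative-binomial theorem (or from repeated differentiation of the geometric series).
For r = 6 and k = 14:
C(19, 5) = 121645100408832000 / (120 * 87178291200) = 11628.

11628


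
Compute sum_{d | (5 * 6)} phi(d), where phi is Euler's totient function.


First, 5 * 6 = 30. One classical identity is sum_{d | n} phi(d) = n (each k in [1, n] has a unique gcd with n, and among the k's with gcd(k, n) = n/d there are phi(d) of them). So the sum equals 30. We also verify directly:
Divisors of 30: 1, 2, 3, 5, 6, 10, 15, 30.
phi values: 1, 1, 2, 4, 2, 4, 8, 8.
Sum = 30.

30


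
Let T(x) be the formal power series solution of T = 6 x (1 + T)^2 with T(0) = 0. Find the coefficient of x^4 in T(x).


Apply the Lagrange inversion formula: if T = 6 x * phi(T) with phi(t) = (1 + t)^2, then [x^n] T = 6^n * (1/n) [t^(n-1)] phi(t)^n = 6^n * (1/n) [t^(n-1)] (1 + t)^(2n) = 6^n * (1/n) C(2n, n-1).
Using the identity C(2n, n-1) = C(2n, n) * n / (n+1), the unscaled factor equals C(2n, n) / (n+1) = C_n, the n-th Catalan number.
For n = 4: C_4 = C(8, 4) / 5 = 70/5 = 14.
With the 6^4 = 1296 factor, the coefficient is 1296 * 14 = 18144.

18144


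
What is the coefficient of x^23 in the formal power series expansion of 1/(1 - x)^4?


The negative binomial / multiset identity is
1/(1 - x)^r = sum_{k>=0} C(k + r - 1, r - 1) x^k.
Here r = 4 and k = 23, so the coefficient is
C(23 + 3, 3) = C(26, 3)
= 2600

2600


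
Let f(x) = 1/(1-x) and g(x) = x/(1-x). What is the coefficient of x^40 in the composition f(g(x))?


First simplify the composition: f(g(x)) = 1/(1 - x/(1-x)) = (1-x)/((1-x) - x) = (1-x)/(1-2x).
Now extract the coefficient. Write (1-x)/(1-2x) = 1/(1-2x) - x/(1-2x).
The coefficient of x^n in 1/(1-2x) is 2^n, and in x/(1-2x) is 2^(n-1) (for n >= 1).
So the coefficient of x^40 is 2^40 - 2^39 = 1099511627776 - 549755813888 = 549755813888.

549755813888


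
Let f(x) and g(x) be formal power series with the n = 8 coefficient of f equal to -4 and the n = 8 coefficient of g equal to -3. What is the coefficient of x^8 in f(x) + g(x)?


Addition of formal power series is termwise.
The coefficient of x^8 in f + g = -4 + -3
= -7

-7


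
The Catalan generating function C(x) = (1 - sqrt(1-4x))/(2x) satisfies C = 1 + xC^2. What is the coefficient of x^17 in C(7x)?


Substituting x -> 7x scales the n-th coefficient by 7^n, so [x^17] C(7x) = 7^17 * C_17.
C_17 = C(2*17, 17)/(18) = 2333606220/18 = 129644790.
So 7^17 * 129644790 = 232630513987207 * 129644790 = 30159334133463514201530.

30159334133463514201530


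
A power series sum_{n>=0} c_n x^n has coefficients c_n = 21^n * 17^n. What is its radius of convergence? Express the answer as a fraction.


By the root test (Cauchy-Hadamard), the radius is R = 1 / limsup_n |c_n|^(1/n).
Here |c_n|^(1/n) = (21^n * 17^n)^(1/n) = 21 * 17 = 357 for all n.
So R = 1/357 = 1/357.

1/357


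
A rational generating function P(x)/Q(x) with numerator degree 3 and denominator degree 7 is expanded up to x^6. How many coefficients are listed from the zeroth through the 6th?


Expanding up to x^6 gives the coefficients for x^0, x^1, ..., x^6.
That is 6 + 1 = 7 coefficients in total.

7


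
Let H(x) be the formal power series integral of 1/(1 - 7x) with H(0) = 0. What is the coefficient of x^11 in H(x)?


1/(1 - 7x) = sum_{k>=0} 7^k x^k. Integrating termwise with H(0) = 0:
H(x) = sum_{k>=0} 7^k x^(k+1) / (k+1) = sum_{m>=1} 7^(m-1) x^m / m.
For m = 11: 7^10/11 = 282475249/11 = 282475249/11.

282475249/11


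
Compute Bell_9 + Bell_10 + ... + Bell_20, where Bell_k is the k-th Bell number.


Recall Bell_k counts set partitions of a k-set (with Bell_0 = 1 by convention).
Bell_9 through Bell_20: 21147, 115975, 678570, 4213597, 27644437, 190899322, 1382958545, 10480142147, 82864869804, 682076806159, 5832742205057, 51724158235372
Sum = 21147 + 115975 + 678570 + 4213597 + 27644437 + 190899322 + 1382958545 + 10480142147 + 82864869804 + 682076806159 + 5832742205057 + 51724158235372 = 58333928790132.

58333928790132


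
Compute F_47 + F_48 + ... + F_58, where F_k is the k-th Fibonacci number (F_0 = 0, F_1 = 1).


Use the identity sum_{k=0}^{N} F_k = F_{N+2} - 1 (which follows from F_{k+2} - F_{k+1} = F_k). Then
sum_{k=47}^{58} F_k = (F_{60} - 1) - (F_{48} - 1) = F_{60} - F_{48}.
Computing: F_{60} = 1548008755920, F_{48} = 4807526976, so
Sum = 1548008755920 - 4807526976 = 1543201228944.

1543201228944


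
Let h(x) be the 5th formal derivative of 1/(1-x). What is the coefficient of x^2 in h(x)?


Differentiating 5 times: d^5/dx^5 [1/(1-x)] = 5!/(1-x)^6.
The expansion 1/(1-x)^6 = sum_{k>=0} C(k+5, 5) x^k, so the coefficient of x^n in 5!/(1-x)^6 is 5! * C(n+5, 5).
For n = 2: 120 * C(7, 5) = 120 * 21 = 2520

2520


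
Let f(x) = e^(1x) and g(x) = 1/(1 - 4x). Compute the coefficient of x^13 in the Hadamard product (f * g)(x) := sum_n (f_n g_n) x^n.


Expanding: f_k = 1^k/k! (from e^(1x)) and g_k = 4^k (from 1/(1 - 4x)). So the Hadamard coefficient (f * g)_k = 1^k 4^k / k! = (4)^k / k!.
For k = 13: 4^13/13! = 67108864/6227020800 = 65536/6081075.

65536/6081075


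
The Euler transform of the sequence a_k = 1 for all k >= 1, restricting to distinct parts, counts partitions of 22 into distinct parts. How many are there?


Partitions of 22 into distinct parts can be computed via generating function.
Product (1+x)(1+x^2)(1+x^3)...
The coefficient of x^22 = 89

89


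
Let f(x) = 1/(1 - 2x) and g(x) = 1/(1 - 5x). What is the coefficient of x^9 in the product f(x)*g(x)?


The coefficient of x^n in f*g is the Cauchy product: sum_{k=0}^{n} a^k * b^(n-k).
With a=2, b=5, n=9:
sum_{k=0}^{9} 2^k * 5^(9-k)
= 3254867

3254867


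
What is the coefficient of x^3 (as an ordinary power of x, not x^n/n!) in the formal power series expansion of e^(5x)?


The exponential series is e^y = sum_{k>=0} y^k / k!. Substituting y = 5x gives
e^(5x) = sum_{k>=0} 5^k x^k / k!.
So the coefficient of x^n is a^n/n! with a = 5, n = 3:
5^3 / 3! = 125/6 = 125/6

125/6


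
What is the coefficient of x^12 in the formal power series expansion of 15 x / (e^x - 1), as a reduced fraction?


The exponential generating function for Bernoulli numbers is
x / (e^x - 1) = sum_{k>=0} B_k x^k / k!.
So the coefficient of x^12 in 15 x / (e^x - 1) is 15 B_12 / 12!.
Computing: B_12 = -691/2730, 12! = 479001600, giving
15 * -691/2730 / 479001600 = -691/87178291200.

-691/87178291200


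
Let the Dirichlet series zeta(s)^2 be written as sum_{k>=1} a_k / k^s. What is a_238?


The Dirichlet convolution of the constant function 1 with itself gives (1 * 1)(k) = sum_{d | k} 1 = d(k), the number of positive divisors of k.
Since zeta(s) = sum_{k>=1} 1/k^s, we have zeta(s)^2 = sum_{k>=1} d(k)/k^s, so a_k = d(k).
For k = 238: the divisors are 1, 2, 7, 14, 17, 34, 119, 238.
Count = 8.

8


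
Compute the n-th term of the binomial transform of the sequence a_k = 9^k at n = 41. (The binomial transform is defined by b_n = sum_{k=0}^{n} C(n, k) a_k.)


With a_k = 9^k, b_n = sum_{k=0}^{n} C(n, k) 9^k = (1 + 9)^n by the binomial theorem.
For n = 41: (1 + 9)^41 = 10^41 = 100000000000000000000000000000000000000000.

100000000000000000000000000000000000000000


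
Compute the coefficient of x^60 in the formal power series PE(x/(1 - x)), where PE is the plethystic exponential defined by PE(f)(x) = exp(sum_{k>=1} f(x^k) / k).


For f(x) = x/(1 - x) we have
sum_{k>=1} f(x^k) / k = sum_{k>=1} (1/k) * x^k / (1 - x^k) = sum_{k, m >= 1} x^(k m) / k,
which after exponentiating simplifies to
PE(x/(1 - x)) = prod_{k>=1} 1 / (1 - x^k).
This is the generating function for the partition function p(n), so the coefficient of x^60 is p(60).
Computing p(60) by dynamic programming over parts 1, 2, ..., 60: p(60) = 966467.

966467


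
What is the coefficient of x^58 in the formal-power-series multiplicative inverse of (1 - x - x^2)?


Let the inverse be f(x) = sum_{k>=0} a_k x^k. From f(x) * (1 - x - x^2) = 1 and matching coefficients:
 x^0: a_0 = 1.
 x^1: a_1 - a_0 = 0, so a_1 = 1.
 x^k (k >= 2): a_k - a_{k-1} - a_{k-2} = 0, i.e. a_k = a_{k-1} + a_{k-2}.
This is the Fibonacci-type recurrence shifted so that a_0 = a_1 = 1.
Iterating: a_0=1, a_1=1, a_2=2, a_3=3, a_4=5, a_5=8, a_6=13, a_7=21, a_8=34, a_9=55, ...
a_58 = 956722026041.

956722026041


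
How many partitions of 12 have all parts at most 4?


Using the generating function (1-x)^(-1)(1-x^2)^(-1)...(1-x^4)^(-1),
the coefficient of x^12 counts these restricted partitions.
Result = 34

34


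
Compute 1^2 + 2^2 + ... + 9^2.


This power sum has a closed form given by Faulhaber's formula
sum_{k=1}^{m} k^p = (1 / (p + 1)) * sum_{j=0}^{p} C(p + 1, j) B_j m^(p + 1 - j),
but for small m direct computation is fastest:
1 + 4 + 9 + 16 + 25 + 36 + 49 + 64 + 81 = 285.

285


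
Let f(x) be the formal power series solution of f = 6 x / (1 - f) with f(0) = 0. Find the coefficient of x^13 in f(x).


Apply Lagrange inversion: f = 6 x * phi(f) with phi(t) = 1/(1 - t), so
[x^n] f = 6^n * (1/n) [t^(n-1)] phi(t)^n = 6^n * (1/n) [t^(n-1)] (1 - t)^(-n) = 6^n * (1/n) C(2n - 2, n - 1) = 6^n * C_{n-1}.
For n = 13: C_12 = C(24, 12) / 13 = 2704156/13 = 208012.
With the 6^13 = 13060694016 factor, the coefficient is 13060694016 * 208012 = 2716781083656192.

2716781083656192


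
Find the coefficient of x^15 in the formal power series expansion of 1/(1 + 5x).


Write 1/(1 + c x) = 1/(1 - (-c) x) and apply the geometric-series identity
1/(1 - y) = sum_{k>=0} y^k to get 1/(1 + c x) = sum_{k>=0} (-c)^k x^k.
So the coefficient of x^k is (-c)^k = (-1)^k * c^k.
Here c = 5 and k = 15:
(-5)^15 = -1 * 30517578125 = -30517578125

-30517578125


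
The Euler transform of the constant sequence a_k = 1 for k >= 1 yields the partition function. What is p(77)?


The Euler transform converts the sequence a_k = 1 into the number of integer partitions.
Using the recurrence or dynamic programming:
p(77) = 10619863

10619863


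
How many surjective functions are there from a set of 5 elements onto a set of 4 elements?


By inclusion-exclusion on which target elements are missed, the number of surjections from an n-set onto a k-set is
surj(n, k) = sum_{j=0}^{k} (-1)^j C(k, j) (k - j)^n.
Equivalently surj(n, k) = k! * S(n, k), where S(n, k) is the Stirling number of the second kind.
For n = 5, k = 4:
S(5, 4) = 10, so
surj = 4! * 10 = 24 * 10 = 240.

240


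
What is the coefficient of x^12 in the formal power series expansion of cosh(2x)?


The Maclaurin series is cosh(t) = sum_{m>=0} t^(2m) / (2m)!, so substituting t = 2x, only even powers of x are nonzero, with coefficient of x^(2m) equal to 2^(2m) / (2m)!.
For x^12 the coefficient is 2^12/12! = 4096/479001600 = 4/467775.

4/467775


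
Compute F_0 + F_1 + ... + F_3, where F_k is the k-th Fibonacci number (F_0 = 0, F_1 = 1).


Use the identity sum_{k=0}^{N} F_k = F_{N+2} - 1 (which follows from F_{k+2} - F_{k+1} = F_k). Then
sum_{k=0}^{3} F_k = (F_{5} - 1) - (F_{1} - 1) = F_{5} - F_{1}.
Computing: F_{5} = 5, F_{1} = 1, so
Sum = 5 - 1 = 4.

4


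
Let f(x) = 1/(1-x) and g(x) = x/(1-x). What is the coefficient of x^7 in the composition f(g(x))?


First simplify the composition: f(g(x)) = 1/(1 - x/(1-x)) = (1-x)/((1-x) - x) = (1-x)/(1-2x).
Now extract the coefficient. Write (1-x)/(1-2x) = 1/(1-2x) - x/(1-2x).
The coefficient of x^n in 1/(1-2x) is 2^n, and in x/(1-2x) is 2^(n-1) (for n >= 1).
So the coefficient of x^7 is 2^7 - 2^6 = 128 - 64 = 64.

64


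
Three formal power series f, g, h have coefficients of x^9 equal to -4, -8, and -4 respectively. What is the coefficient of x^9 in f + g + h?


Series addition is componentwise:
-4 + -8 + -4
= -16

-16


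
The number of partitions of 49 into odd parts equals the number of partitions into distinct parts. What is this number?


Computing partitions of 49 into odd parts (1, 3, 5, ...):
Using the generating function prod_{k>=0} 1/(1-x^(2k+1)),
the count is 3264

3264


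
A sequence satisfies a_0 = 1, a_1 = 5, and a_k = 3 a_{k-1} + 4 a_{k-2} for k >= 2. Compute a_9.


The characteristic equation is t^2 - 3 t - 4 = 0, with roots r_1 = 4 and r_2 = -1 (so c_1 = r_1 + r_2, c_2 = -r_1 r_2 as required).
One can use the closed form a_n = A r_1^n + B r_2^n, but direct iteration is more reliable:
a_0 = 1, a_1 = 5, a_2 = 19, a_3 = 77, a_4 = 307, a_5 = 1229, a_6 = 4915, a_7 = 19661, a_8 = 78643, a_9 = 314573.
So a_9 = 314573.

314573


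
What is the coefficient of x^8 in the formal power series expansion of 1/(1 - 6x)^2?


The general identity 1/(1 - c x)^r = sum_{k>=0} c^k C(k + r - 1, r - 1) x^k follows by substituting y = c x into 1/(1 - y)^r = sum_{k>=0} C(k + r - 1, r - 1) y^k.
For c = 6, r = 2, k = 8:
6^8 * C(9, 1) = 1679616 * 9 = 15116544.

15116544


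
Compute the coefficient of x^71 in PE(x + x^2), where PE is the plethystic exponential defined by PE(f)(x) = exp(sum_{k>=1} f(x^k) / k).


With f(x) = x + x^2, the exponent is sum_{k>=1} (x^k + x^(2k)) / k = -ln(1 - x) - ln(1 - x^2). Exponentiating:
PE(x + x^2) = 1 / ((1 - x)(1 - x^2)).
This is the generating function for partitions of n into parts of size 1 or 2. The number of 2's can be any j in 0..35, and the rest are 1's, so
[x^71] = floor(71/2) + 1 = 36.

36


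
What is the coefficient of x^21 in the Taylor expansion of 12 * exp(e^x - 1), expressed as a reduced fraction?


exp(e^x - 1) = sum_{k>=0} Bell_k x^k / k!, where Bell_k is the k-th Bell number.
So the coefficient of x^21 is 12 * Bell_21 / 21!.
Computing: Bell_21 = 474869816156751 and 21! = 51090942171709440000, giving
12 * 474869816156751/51090942171709440000 = 158289938718917/1419192838103040000.

158289938718917/1419192838103040000


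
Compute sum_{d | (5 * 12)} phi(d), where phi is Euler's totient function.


First, 5 * 12 = 60. One classical identity is sum_{d | n} phi(d) = n (each k in [1, n] has a unique gcd with n, and among the k's with gcd(k, n) = n/d there are phi(d) of them). So the sum equals 60. We also verify directly:
Divisors of 60: 1, 2, 3, 4, 5, 6, 10, 12, 15, 20, 30, 60.
phi values: 1, 1, 2, 2, 4, 2, 4, 4, 8, 8, 8, 16.
Sum = 60.

60


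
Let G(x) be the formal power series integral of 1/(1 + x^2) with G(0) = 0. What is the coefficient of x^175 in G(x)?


1/(1 + x^2) = sum_{j>=0} (-1)^j x^(2j). Integrating termwise with G(0) = 0:
G(x) = sum_{j>=0} (-1)^j x^(2j+1) / (2j+1) = arctan(x).
Only odd powers are nonzero. For x^175 write 175 = 2*87 + 1, giving
(-1)^87 / 175 = -1/175 = -1/175.

-1/175


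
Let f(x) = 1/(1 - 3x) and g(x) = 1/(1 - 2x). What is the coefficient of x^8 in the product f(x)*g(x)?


The coefficient of x^n in f*g is the Cauchy product: sum_{k=0}^{n} a^k * b^(n-k).
With a=3, b=2, n=8:
sum_{k=0}^{8} 3^k * 2^(8-k)
= 19171

19171


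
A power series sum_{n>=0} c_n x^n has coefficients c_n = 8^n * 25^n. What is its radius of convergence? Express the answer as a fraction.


By the root test (Cauchy-Hadamard), the radius is R = 1 / limsup_n |c_n|^(1/n).
Here |c_n|^(1/n) = (8^n * 25^n)^(1/n) = 8 * 25 = 200 for all n.
So R = 1/200 = 1/200.

1/200


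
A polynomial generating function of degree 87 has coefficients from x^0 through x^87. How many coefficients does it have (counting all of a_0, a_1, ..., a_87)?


A polynomial of degree 87 takes the form a_0 + a_1 x + ... + a_87 x^87.
The number of coefficients is 87 + 1 = 88.

88


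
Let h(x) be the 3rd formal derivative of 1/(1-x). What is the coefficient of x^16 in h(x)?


Differentiating 3 times: d^3/dx^3 [1/(1-x)] = 3!/(1-x)^4.
The expansion 1/(1-x)^4 = sum_{k>=0} C(k+3, 3) x^k, so the coefficient of x^n in 3!/(1-x)^4 is 3! * C(n+3, 3).
For n = 16: 6 * C(19, 3) = 6 * 969 = 5814

5814


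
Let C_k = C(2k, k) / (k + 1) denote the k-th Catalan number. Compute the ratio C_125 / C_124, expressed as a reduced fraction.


Using C_k = (2k)! / (k! (k+1)!), the ratio C_{k+1}/C_k simplifies to
C_{k+1}/C_k = [(2k+2)! / ((k+1)! (k+2)!)] * [k! (k+1)! / (2k)!]
 = (2k+2)(2k+1) / ((k+1)(k+2)) = 2(2k+1) / (k+2).
For k = 124: 2(2*124 + 1) / (124 + 2) = 498/126 = 83/21.

83/21


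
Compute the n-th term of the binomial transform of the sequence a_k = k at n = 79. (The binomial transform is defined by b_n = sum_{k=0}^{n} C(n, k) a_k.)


With a_k = k, b_n = sum_{k=0}^{n} C(n, k) k. Using k * C(n, k) = n * C(n-1, k-1) gives b_n = n * sum_{k>=1} C(n-1, k-1) = n * 2^(n-1).
For n = 79: 79 * 2^78 = 79 * 302231454903657293676544 = 23876284937388926200446976.

23876284937388926200446976


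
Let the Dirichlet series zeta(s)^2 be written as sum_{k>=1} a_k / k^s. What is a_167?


The Dirichlet convolution of the constant function 1 with itself gives (1 * 1)(k) = sum_{d | k} 1 = d(k), the number of positive divisors of k.
Since zeta(s) = sum_{k>=1} 1/k^s, we have zeta(s)^2 = sum_{k>=1} d(k)/k^s, so a_k = d(k).
For k = 167: the divisors are 1, 167.
Count = 2.

2


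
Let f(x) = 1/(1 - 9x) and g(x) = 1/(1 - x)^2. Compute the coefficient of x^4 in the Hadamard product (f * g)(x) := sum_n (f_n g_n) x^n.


f has coefficients f_k = 9^k. For g = 1/(1 - x)^2 the coefficient is g_k = C(k + 1, 1) = k + 1. The Hadamard coefficient is (f * g)_k = 9^k * (k + 1).
For k = 4: 9^4 * 5 = 6561 * 5 = 32805.

32805


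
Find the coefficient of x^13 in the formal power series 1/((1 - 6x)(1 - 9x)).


By partial fractions or Cauchy convolution:
The coefficient equals sum_{k=0}^{13} 6^k * 9^(13-k).
= 7599476096955

7599476096955


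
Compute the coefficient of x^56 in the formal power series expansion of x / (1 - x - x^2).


Let f(x) = sum_{k>=0} a_k x^k. Multiplying f(x) * (1 - x - x^2) = x and matching coefficients gives a_0 = 0, a_1 = 1, and a_k = a_{k-1} + a_{k-2} for k >= 2. These are the Fibonacci numbers F_k.
Iterating from F_0 = 0, F_1 = 1:
F_0=0, F_1=1, F_2=1, F_3=2, F_4=3, F_5=5, F_6=8, F_7=13, F_8=21, F_9=34, ...
F_56 = 225851433717.

225851433717


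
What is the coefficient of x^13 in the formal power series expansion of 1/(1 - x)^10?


The negative binomial / multiset identity is
1/(1 - x)^r = sum_{k>=0} C(k + r - 1, r - 1) x^k.
Here r = 10 and k = 13, so the coefficient is
C(13 + 9, 9) = C(22, 9)
= 497420

497420


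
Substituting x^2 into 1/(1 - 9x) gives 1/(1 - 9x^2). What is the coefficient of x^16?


The coefficient of x^(2m) in 1/(1 - 9x^2) is 9^m.
With n = 16 = 2*8, the coefficient is 9^8 = 43046721.

43046721


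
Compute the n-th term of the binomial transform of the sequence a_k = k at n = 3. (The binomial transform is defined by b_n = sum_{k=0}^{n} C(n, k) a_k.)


With a_k = k, b_n = sum_{k=0}^{n} C(n, k) k. Using k * C(n, k) = n * C(n-1, k-1) gives b_n = n * sum_{k>=1} C(n-1, k-1) = n * 2^(n-1).
For n = 3: 3 * 2^2 = 3 * 4 = 12.

12


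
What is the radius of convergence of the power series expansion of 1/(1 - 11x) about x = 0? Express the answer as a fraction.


Expanding 1/(1 - 11x) = sum_{k>=0} 11^k x^k, the series converges when |11x| < 1, i.e., |x| < 1/11.
So the radius of convergence is 1/11 = 1/11.

1/11


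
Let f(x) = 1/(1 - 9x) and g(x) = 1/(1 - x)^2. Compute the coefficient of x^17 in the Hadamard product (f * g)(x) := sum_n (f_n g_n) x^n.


f has coefficients f_k = 9^k. For g = 1/(1 - x)^2 the coefficient is g_k = C(k + 1, 1) = k + 1. The Hadamard coefficient is (f * g)_k = 9^k * (k + 1).
For k = 17: 9^17 * 18 = 16677181699666569 * 18 = 300189270593998242.

300189270593998242


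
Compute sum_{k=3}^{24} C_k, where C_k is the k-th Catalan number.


C_3 through C_24: 5, 14, 42, 132, 429, 1430, 4862, 16796, 58786, 208012, 742900, 2674440, 9694845, 35357670, 129644790, 477638700, 1767263190, 6564120420, 24466267020, 91482563640, 343059613650, 1289904147324
Sum = 5 + 14 + 42 + 132 + 429 + 1430 + 4862 + 16796 + 58786 + 208012 + 742900 + 2674440 + 9694845 + 35357670 + 129644790 + 477638700 + 1767263190 + 6564120420 + 24466267020 + 91482563640 + 343059613650 + 1289904147324
= 1757900019097

1757900019097


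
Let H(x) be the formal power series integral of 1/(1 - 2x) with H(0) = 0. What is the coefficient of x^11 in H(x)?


1/(1 - 2x) = sum_{k>=0} 2^k x^k. Integrating termwise with H(0) = 0:
H(x) = sum_{k>=0} 2^k x^(k+1) / (k+1) = sum_{m>=1} 2^(m-1) x^m / m.
For m = 11: 2^10/11 = 1024/11 = 1024/11.

1024/11


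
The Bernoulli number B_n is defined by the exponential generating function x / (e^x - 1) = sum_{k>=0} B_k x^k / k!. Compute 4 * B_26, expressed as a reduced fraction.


Bernoulli numbers can also be computed recursively via B_0 = 1 and sum_{j=0}^{m} C(m+1, j) B_j = 0 for m >= 1. Odd-index Bernoulli numbers vanish for k >= 3.
Computing B_26 = 8553103/6, so 4 * B_26 = 4 * 8553103/6 = 17106206/3.

17106206/3


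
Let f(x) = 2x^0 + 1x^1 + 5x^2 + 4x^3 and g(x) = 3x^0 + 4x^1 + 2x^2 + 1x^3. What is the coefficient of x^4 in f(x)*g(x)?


Cauchy product at x^4:
1*1 + 5*2 + 4*4
= 27

27


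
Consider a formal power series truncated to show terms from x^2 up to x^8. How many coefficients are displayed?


From x^2 to x^8 inclusive, the count is 8 - 2 + 1 = 7.

7


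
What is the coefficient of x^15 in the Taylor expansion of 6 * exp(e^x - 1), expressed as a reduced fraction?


exp(e^x - 1) = sum_{k>=0} Bell_k x^k / k!, where Bell_k is the k-th Bell number.
So the coefficient of x^15 is 6 * Bell_15 / 15!.
Computing: Bell_15 = 1382958545 and 15! = 1307674368000, giving
6 * 1382958545/1307674368000 = 276591709/43589145600.

276591709/43589145600


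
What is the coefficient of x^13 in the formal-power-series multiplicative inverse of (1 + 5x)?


The inverse is 1/(1 + 5x). Apply the geometric identity 1/(1 - y) = sum_{k>=0} y^k with y = -5x:
1/(1 + 5x) = sum_{k>=0} (-5)^k x^k.
So the coefficient of x^13 is (-5)^13 = -1220703125.

-1220703125
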